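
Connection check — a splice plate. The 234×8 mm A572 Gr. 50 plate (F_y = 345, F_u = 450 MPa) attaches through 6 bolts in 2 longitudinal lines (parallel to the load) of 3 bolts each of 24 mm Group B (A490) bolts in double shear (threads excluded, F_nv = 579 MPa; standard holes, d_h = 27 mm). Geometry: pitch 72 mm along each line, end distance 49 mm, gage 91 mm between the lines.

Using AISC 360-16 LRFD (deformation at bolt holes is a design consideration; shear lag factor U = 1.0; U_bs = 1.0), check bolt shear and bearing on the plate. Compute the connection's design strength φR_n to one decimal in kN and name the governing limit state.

813.2 kN (bearing governs)

Bolt shear: A_b = π(24)²/4 = 452.39 mm². φR_n = 0.75 × 579 × 452.39 × 6 × 2 = 2357.4 kN.
Bearing (8 mm plate, F_u = 450 MPa): end bolts L_c = 49 − 27/2 = 35.5, R_n = min(1.2×35.5×8×450, 2.4×24×8×450) = 153.36 kN/bolt; interior L_c = 72 − 27 = 45, R_n = 194.4 kN/bolt. φR_n = 0.75 × (2×153.36 + 4×194.4) = 813.2 kN.
Governing: min(2357.4, 813.2) = 813.2 kN → bearing.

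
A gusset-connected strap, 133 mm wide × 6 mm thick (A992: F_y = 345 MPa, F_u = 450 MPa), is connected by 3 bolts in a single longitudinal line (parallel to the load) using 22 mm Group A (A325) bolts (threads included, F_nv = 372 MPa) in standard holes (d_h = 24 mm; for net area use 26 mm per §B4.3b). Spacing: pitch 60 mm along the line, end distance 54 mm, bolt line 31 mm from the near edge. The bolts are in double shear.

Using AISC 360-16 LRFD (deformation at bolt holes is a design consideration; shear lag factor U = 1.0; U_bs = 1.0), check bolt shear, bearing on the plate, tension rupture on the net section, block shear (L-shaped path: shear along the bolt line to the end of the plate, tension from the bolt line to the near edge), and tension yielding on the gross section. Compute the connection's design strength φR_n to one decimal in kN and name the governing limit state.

168.9 kN (block shear governs)

Bolt shear: A_b = π(22)²/4 = 380.13 mm². φR_n = 0.75 × 372 × 380.13 × 3 × 2 = 636.3 kN.
Bearing (6 mm plate, F_u = 450 MPa): end bolts L_c = 54 − 24/2 = 42, R_n = min(1.2×42×6×450, 2.4×22×6×450) = 136.08 kN/bolt; interior L_c = 60 − 24 = 36, R_n = 116.64 kN/bolt. φR_n = 0.75 × (1×136.08 + 2×116.64) = 277.0 kN.
Tension rupture (net): A_n = (133 − 1×26)×6 = 642 mm² (U = 1.0, A_e = A_n). φR_n = 0.75 × 450 × 642 = 216.7 kN.
Block shear: shear path 1×[54+2×60] = 1×174 mm, A_gv = 1044, A_nv = 1×(174 − 2.5×26)×6 = 654 mm²; tension to near edge: (31 − 0.5×26)×6 = 108 mm². R_n = min(0.6×450×654, 0.6×345×1044) + 1.0×450×108 = min(176.58, 216.11) + 48.6 = 225.18 kN. φR_n = 0.75 × 225.18 = 168.9 kN.
Tension yield (gross): A_g = 133×6 = 798 mm². φR_n = 0.90 × 345 × 798 = 247.8 kN.
Governing: min(636.3, 277.0, 216.7, 168.9, 247.8) = 168.9 kN → block shear.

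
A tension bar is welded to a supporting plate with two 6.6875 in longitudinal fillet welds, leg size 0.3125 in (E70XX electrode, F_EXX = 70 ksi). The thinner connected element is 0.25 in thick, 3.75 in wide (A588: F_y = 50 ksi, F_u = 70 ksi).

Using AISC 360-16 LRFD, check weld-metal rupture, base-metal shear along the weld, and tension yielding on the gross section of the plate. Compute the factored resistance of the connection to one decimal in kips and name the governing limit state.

Weld metal: throat = 0.707×0.3125 = 0.22094 in, L = 2×6.6875 = 13.375 in. φR_n = 0.75 × 0.6 × 70 × 0.22094 × 13.375 = 93.1 kips.
Base metal shear (0.25 in plate): yield φR_n = 1.0×0.6×50×0.25×13.375 = 100.3 kips; rupture φR_n = 0.75×0.6×70×0.25×13.375 = 105.3 kips; take 100.3 kips (yield).
Tension yield (gross): A_g = 3.75×0.25 = 0.9375 in². φR_n = 0.90 × 50 × 0.9375 = 42.2 kips.
Governing: min(93.1, 100.3, 42.2) = 42.2 kips → gross-section yield.

42.2 kips (gross-section yield governs)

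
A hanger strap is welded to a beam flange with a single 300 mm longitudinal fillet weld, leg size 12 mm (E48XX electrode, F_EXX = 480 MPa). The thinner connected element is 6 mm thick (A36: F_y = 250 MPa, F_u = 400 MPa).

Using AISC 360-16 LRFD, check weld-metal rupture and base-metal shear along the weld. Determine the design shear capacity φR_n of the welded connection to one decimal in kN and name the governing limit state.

270.0 kN (base-metal shear governs)

Weld metal: throat = 0.707×12 = 8.484 mm, L = 300 mm. φR_n = 0.75 × 0.6 × 480 × 8.484 × 300 = 549.8 kN.
Base metal shear (6 mm plate): yield φR_n = 1.0×0.6×250×6×300 = 270.0 kN; rupture φR_n = 0.75×0.6×400×6×300 = 324.0 kN; take 270.0 kN (yield).
Governing: min(549.8, 270.0) = 270.0 kN → base-metal shear.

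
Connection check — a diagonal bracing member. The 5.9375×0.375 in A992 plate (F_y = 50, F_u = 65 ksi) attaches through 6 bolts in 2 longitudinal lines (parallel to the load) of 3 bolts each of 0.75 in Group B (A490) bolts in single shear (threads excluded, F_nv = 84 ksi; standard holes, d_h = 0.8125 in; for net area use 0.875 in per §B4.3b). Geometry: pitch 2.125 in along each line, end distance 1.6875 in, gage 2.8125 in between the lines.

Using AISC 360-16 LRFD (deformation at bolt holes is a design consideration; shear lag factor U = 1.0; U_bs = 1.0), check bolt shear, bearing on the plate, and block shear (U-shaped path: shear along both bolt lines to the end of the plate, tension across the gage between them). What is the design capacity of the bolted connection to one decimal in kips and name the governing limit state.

Bolt shear: A_b = π(0.75)²/4 = 0.44179 in². φR_n = 0.75 × 84 × 0.44179 × 6 × 1 = 167.0 kips.
Bearing (0.375 in plate, F_u = 65 ksi): end bolts L_c = 1.6875 − 0.8125/2 = 1.28125, R_n = min(1.2×1.28125×0.375×65, 2.4×0.75×0.375×65) = 37.477 kips/bolt; interior L_c = 2.125 − 0.8125 = 1.3125, R_n = 38.391 kips/bolt. φR_n = 0.75 × (2×37.477 + 4×38.391) = 171.4 kips.
Block shear: shear path 2×[1.6875+2×2.125] = 2×5.9375 in, A_gv = 4.4531, A_nv = 2×(5.9375 − 2.5×0.875)×0.375 = 2.8125 in²; tension across gage: (2.8125 − 1×0.875)×0.375 = 0.72656 in². R_n = min(0.6×65×2.8125, 0.6×50×4.4531) + 1.0×65×0.72656 = min(109.69, 133.59) + 47.226 = 156.92 kips. φR_n = 0.75 × 156.92 = 117.7 kips.
Governing: min(167.0, 171.4, 117.7) = 117.7 kips → block shear.

117.7 kips (block shear governs)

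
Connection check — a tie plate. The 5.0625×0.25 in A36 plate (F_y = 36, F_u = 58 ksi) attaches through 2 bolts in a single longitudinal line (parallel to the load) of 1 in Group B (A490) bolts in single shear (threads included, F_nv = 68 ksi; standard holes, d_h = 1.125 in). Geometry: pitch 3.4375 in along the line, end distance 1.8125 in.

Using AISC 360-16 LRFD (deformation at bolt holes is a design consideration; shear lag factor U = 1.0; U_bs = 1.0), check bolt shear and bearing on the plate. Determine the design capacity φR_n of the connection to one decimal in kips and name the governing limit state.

42.4 kips (bearing governs)

Bolt shear: A_b = π(1)²/4 = 0.7854 in². φR_n = 0.75 × 68 × 0.7854 × 2 × 1 = 80.1 kips.
Bearing (0.25 in plate, F_u = 58 ksi): end bolts L_c = 1.8125 − 1.125/2 = 1.25, R_n = min(1.2×1.25×0.25×58, 2.4×1×0.25×58) = 21.75 kips/bolt; interior L_c = 3.4375 − 1.125 = 2.3125, R_n = 34.8 kips/bolt. φR_n = 0.75 × (1×21.75 + 1×34.8) = 42.4 kips.
Governing: min(80.1, 42.4) = 42.4 kips → bearing.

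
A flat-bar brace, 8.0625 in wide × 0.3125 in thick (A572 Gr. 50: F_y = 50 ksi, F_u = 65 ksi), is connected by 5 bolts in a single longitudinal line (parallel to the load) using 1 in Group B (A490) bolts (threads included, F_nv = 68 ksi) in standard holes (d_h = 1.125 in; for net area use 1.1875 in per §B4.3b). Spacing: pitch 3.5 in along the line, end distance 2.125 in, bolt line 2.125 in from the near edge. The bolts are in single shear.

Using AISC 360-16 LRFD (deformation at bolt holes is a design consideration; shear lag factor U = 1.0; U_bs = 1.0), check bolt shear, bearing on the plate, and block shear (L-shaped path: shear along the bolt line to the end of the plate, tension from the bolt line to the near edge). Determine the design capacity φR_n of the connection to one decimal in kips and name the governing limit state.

Bolt shear: A_b = π(1)²/4 = 0.7854 in². φR_n = 0.75 × 68 × 0.7854 × 5 × 1 = 200.3 kips.
Bearing (0.3125 in plate, F_u = 65 ksi): end bolts L_c = 2.125 − 1.125/2 = 1.5625, R_n = min(1.2×1.5625×0.3125×65, 2.4×1×0.3125×65) = 38.086 kips/bolt; interior L_c = 3.5 − 1.125 = 2.375, R_n = 48.75 kips/bolt. φR_n = 0.75 × (1×38.086 + 4×48.75) = 174.8 kips.
Block shear: shear path 1×[2.125+4×3.5] = 1×16.125 in, A_gv = 5.0391, A_nv = 1×(16.125 − 4.5×1.1875)×0.3125 = 3.3691 in²; tension to near edge: (2.125 − 0.5×1.1875)×0.3125 = 0.47852 in². R_n = min(0.6×65×3.3691, 0.6×50×5.0391) + 1.0×65×0.47852 = min(131.39, 151.17) + 31.104 = 162.49 kips. φR_n = 0.75 × 162.49 = 121.9 kips.
Governing: min(200.3, 174.8, 121.9) = 121.9 kips → block shear.

121.9 kips (block shear governs)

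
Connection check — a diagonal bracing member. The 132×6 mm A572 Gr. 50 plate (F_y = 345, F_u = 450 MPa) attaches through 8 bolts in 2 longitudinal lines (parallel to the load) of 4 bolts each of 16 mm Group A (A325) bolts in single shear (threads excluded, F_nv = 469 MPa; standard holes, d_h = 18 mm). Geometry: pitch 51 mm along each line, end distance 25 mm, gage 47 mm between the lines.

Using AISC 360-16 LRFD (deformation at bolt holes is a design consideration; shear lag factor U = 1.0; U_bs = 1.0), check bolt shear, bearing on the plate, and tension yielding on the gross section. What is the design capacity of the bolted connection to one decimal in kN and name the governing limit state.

245.9 kN (gross-section yield governs)

Bolt shear: A_b = π(16)²/4 = 201.06 mm². φR_n = 0.75 × 469 × 201.06 × 8 × 1 = 565.8 kN.
Bearing (6 mm plate, F_u = 450 MPa): end bolts L_c = 25 − 18/2 = 16, R_n = min(1.2×16×6×450, 2.4×16×6×450) = 51.84 kN/bolt; interior L_c = 51 − 18 = 33, R_n = 103.68 kN/bolt. φR_n = 0.75 × (2×51.84 + 6×103.68) = 544.3 kN.
Tension yield (gross): A_g = 132×6 = 792 mm². φR_n = 0.90 × 345 × 792 = 245.9 kN.
Governing: min(565.8, 544.3, 245.9) = 245.9 kN → gross-section yield.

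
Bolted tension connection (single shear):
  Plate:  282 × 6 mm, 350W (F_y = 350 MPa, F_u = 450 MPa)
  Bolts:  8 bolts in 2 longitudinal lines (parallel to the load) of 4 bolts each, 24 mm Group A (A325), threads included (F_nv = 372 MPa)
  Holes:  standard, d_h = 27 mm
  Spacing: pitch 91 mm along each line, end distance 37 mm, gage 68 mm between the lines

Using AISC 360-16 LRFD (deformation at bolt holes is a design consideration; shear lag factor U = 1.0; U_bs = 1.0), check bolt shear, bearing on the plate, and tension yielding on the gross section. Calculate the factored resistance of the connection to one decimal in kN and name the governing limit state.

533.0 kN (gross-section yield governs)

Bolt shear: A_b = π(24)²/4 = 452.39 mm². φR_n = 0.75 × 372 × 452.39 × 8 × 1 = 1009.7 kN.
Bearing (6 mm plate, F_u = 450 MPa): end bolts L_c = 37 − 27/2 = 23.5, R_n = min(1.2×23.5×6×450, 2.4×24×6×450) = 76.14 kN/bolt; interior L_c = 91 − 27 = 64, R_n = 155.52 kN/bolt. φR_n = 0.75 × (2×76.14 + 6×155.52) = 814.1 kN.
Tension yield (gross): A_g = 282×6 = 1692 mm². φR_n = 0.90 × 350 × 1692 = 533.0 kN.
Governing: min(1009.7, 814.1, 533.0) = 533.0 kN → gross-section yield.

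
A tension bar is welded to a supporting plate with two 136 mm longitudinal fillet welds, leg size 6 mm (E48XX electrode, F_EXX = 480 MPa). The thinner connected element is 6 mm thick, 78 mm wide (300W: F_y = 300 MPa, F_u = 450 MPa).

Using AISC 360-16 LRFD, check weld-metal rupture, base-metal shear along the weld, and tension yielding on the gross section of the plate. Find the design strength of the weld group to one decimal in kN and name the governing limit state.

Weld metal: throat = 0.707×6 = 4.242 mm, L = 2×136 = 272 mm. φR_n = 0.75 × 0.6 × 480 × 4.242 × 272 = 249.2 kN.
Base metal shear (6 mm plate): yield φR_n = 1.0×0.6×300×6×272 = 293.8 kN; rupture φR_n = 0.75×0.6×450×6×272 = 330.5 kN; take 293.8 kN (yield).
Tension yield (gross): A_g = 78×6 = 468 mm². φR_n = 0.90 × 300 × 468 = 126.4 kN.
Governing: min(249.2, 293.8, 126.4) = 126.4 kN → gross-section yield.

126.4 kN (gross-section yield governs)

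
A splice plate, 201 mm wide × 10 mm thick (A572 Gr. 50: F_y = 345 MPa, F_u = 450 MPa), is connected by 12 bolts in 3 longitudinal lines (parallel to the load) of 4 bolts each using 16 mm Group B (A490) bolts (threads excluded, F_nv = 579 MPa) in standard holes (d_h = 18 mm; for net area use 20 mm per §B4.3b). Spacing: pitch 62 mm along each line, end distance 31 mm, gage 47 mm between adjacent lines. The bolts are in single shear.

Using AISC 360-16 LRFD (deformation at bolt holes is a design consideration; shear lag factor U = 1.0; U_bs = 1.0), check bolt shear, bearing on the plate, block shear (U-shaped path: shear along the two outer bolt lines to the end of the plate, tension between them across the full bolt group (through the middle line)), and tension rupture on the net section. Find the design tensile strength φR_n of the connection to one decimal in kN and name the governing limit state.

475.9 kN (net-section rupture governs)

Bolt shear: A_b = π(16)²/4 = 201.06 mm². φR_n = 0.75 × 579 × 201.06 × 12 × 1 = 1047.7 kN.
Bearing (10 mm plate, F_u = 450 MPa): end bolts L_c = 31 − 18/2 = 22, R_n = min(1.2×22×10×450, 2.4×16×10×450) = 118.8 kN/bolt; interior L_c = 62 − 18 = 44, R_n = 172.8 kN/bolt. φR_n = 0.75 × (3×118.8 + 9×172.8) = 1433.7 kN.
Block shear: shear path 2×[31+3×62] = 2×217 mm, A_gv = 4340, A_nv = 2×(217 − 3.5×20)×10 = 2940 mm²; tension across gage: (94 − 2×20)×10 = 540 mm². R_n = min(0.6×450×2940, 0.6×345×4340) + 1.0×450×540 = min(793.8, 898.38) + 243 = 1036.8 kN. φR_n = 0.75 × 1036.8 = 777.6 kN.
Tension rupture (net): A_n = (201 − 3×20)×10 = 1410 mm² (U = 1.0, A_e = A_n). φR_n = 0.75 × 450 × 1410 = 475.9 kN.
Governing: min(1047.7, 1433.7, 777.6, 475.9) = 475.9 kN → net-section rupture.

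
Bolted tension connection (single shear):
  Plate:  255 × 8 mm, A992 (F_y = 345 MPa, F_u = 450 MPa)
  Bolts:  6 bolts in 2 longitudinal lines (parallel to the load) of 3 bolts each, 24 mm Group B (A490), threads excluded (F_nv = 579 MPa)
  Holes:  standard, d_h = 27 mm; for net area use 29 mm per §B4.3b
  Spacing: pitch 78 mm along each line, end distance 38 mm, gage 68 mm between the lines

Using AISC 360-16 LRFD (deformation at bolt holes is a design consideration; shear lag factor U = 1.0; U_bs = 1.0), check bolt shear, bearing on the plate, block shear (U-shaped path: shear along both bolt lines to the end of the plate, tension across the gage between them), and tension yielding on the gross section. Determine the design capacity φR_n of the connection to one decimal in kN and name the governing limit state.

Bolt shear: A_b = π(24)²/4 = 452.39 mm². φR_n = 0.75 × 579 × 452.39 × 6 × 1 = 1178.7 kN.
Bearing (8 mm plate, F_u = 450 MPa): end bolts L_c = 38 − 27/2 = 24.5, R_n = min(1.2×24.5×8×450, 2.4×24×8×450) = 105.84 kN/bolt; interior L_c = 78 − 27 = 51, R_n = 207.36 kN/bolt. φR_n = 0.75 × (2×105.84 + 4×207.36) = 780.8 kN.
Block shear: shear path 2×[38+2×78] = 2×194 mm, A_gv = 3104, A_nv = 2×(194 − 2.5×29)×8 = 1944 mm²; tension across gage: (68 − 1×29)×8 = 312 mm². R_n = min(0.6×450×1944, 0.6×345×3104) + 1.0×450×312 = min(524.88, 642.53) + 140.4 = 665.28 kN. φR_n = 0.75 × 665.28 = 499.0 kN.
Tension yield (gross): A_g = 255×8 = 2040 mm². φR_n = 0.90 × 345 × 2040 = 633.4 kN.
Governing: min(1178.7, 780.8, 499.0, 633.4) = 499.0 kN → block shear.

499.0 kN (block shear governs)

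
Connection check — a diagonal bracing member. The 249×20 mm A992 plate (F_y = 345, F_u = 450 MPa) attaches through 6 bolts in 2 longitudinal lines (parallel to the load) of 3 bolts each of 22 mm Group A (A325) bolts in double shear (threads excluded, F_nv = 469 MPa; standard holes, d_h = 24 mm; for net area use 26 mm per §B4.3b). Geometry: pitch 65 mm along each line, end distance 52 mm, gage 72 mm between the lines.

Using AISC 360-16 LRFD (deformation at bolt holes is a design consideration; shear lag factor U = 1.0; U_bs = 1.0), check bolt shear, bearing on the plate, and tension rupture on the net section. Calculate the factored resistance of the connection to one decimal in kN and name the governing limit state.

Bolt shear: A_b = π(22)²/4 = 380.13 mm². φR_n = 0.75 × 469 × 380.13 × 6 × 2 = 1604.5 kN.
Bearing (20 mm plate, F_u = 450 MPa): end bolts L_c = 52 − 24/2 = 40, R_n = min(1.2×40×20×450, 2.4×22×20×450) = 432 kN/bolt; interior L_c = 65 − 24 = 41, R_n = 442.8 kN/bolt. φR_n = 0.75 × (2×432 + 4×442.8) = 1976.4 kN.
Tension rupture (net): A_n = (249 − 2×26)×20 = 3940 mm² (U = 1.0, A_e = A_n). φR_n = 0.75 × 450 × 3940 = 1329.8 kN.
Governing: min(1604.5, 1976.4, 1329.8) = 1329.8 kN → net-section rupture.

1329.8 kN (net-section rupture governs)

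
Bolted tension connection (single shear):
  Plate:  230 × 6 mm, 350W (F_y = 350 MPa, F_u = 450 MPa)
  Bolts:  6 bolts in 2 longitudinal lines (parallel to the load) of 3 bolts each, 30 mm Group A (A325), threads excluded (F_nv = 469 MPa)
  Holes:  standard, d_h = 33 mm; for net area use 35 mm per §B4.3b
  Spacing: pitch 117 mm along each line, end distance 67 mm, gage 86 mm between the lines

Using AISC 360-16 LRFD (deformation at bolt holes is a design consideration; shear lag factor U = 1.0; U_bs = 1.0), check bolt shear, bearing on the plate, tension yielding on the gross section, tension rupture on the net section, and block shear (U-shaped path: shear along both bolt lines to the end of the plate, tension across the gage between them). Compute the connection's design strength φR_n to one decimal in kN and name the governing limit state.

Bolt shear: A_b = π(30)²/4 = 706.86 mm². φR_n = 0.75 × 469 × 706.86 × 6 × 1 = 1491.8 kN.
Bearing (6 mm plate, F_u = 450 MPa): end bolts L_c = 67 − 33/2 = 50.5, R_n = min(1.2×50.5×6×450, 2.4×30×6×450) = 163.62 kN/bolt; interior L_c = 117 − 33 = 84, R_n = 194.4 kN/bolt. φR_n = 0.75 × (2×163.62 + 4×194.4) = 828.6 kN.
Tension yield (gross): A_g = 230×6 = 1380 mm². φR_n = 0.90 × 350 × 1380 = 434.7 kN.
Tension rupture (net): A_n = (230 − 2×35)×6 = 960 mm² (U = 1.0, A_e = A_n). φR_n = 0.75 × 450 × 960 = 324.0 kN.
Block shear: shear path 2×[67+2×117] = 2×301 mm, A_gv = 3612, A_nv = 2×(301 − 2.5×35)×6 = 2562 mm²; tension across gage: (86 − 1×35)×6 = 306 mm². R_n = min(0.6×450×2562, 0.6×350×3612) + 1.0×450×306 = min(691.74, 758.52) + 137.7 = 829.44 kN. φR_n = 0.75 × 829.44 = 622.1 kN.
Governing: min(1491.8, 828.6, 434.7, 324.0, 622.1) = 324.0 kN → net-section rupture.

324.0 kN (net-section rupture governs)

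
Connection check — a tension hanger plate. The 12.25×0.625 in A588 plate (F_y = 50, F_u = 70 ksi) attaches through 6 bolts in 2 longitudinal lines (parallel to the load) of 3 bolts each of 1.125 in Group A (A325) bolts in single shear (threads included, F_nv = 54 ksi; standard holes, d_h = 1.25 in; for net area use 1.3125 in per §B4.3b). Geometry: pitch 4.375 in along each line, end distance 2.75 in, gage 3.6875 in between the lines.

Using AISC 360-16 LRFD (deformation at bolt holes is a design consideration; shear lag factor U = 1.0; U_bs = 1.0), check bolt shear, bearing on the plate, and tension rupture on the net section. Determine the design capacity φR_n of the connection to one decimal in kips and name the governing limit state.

Bolt shear: A_b = π(1.125)²/4 = 0.99402 in². φR_n = 0.75 × 54 × 0.99402 × 6 × 1 = 241.5 kips.
Bearing (0.625 in plate, F_u = 70 ksi): end bolts L_c = 2.75 − 1.25/2 = 2.125, R_n = min(1.2×2.125×0.625×70, 2.4×1.125×0.625×70) = 111.56 kips/bolt; interior L_c = 4.375 − 1.25 = 3.125, R_n = 118.13 kips/bolt. φR_n = 0.75 × (2×111.56 + 4×118.13) = 521.7 kips.
Tension rupture (net): A_n = (12.25 − 2×1.3125)×0.625 = 6.0156 in² (U = 1.0, A_e = A_n). φR_n = 0.75 × 70 × 6.0156 = 315.8 kips.
Governing: min(241.5, 521.7, 315.8) = 241.5 kips → bolt shear.

241.5 kips (bolt shear governs)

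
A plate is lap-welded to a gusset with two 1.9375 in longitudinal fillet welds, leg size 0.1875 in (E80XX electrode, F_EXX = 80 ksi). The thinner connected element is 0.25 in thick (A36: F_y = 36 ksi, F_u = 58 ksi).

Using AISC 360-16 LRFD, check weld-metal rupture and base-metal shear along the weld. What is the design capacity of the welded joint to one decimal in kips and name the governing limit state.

18.5 kips (weld metal governs)

Weld metal: throat = 0.707×0.1875 = 0.13256 in, L = 2×1.9375 = 3.875 in. φR_n = 0.75 × 0.6 × 80 × 0.13256 × 3.875 = 18.5 kips.
Base metal shear (0.25 in plate): yield φR_n = 1.0×0.6×36×0.25×3.875 = 20.9 kips; rupture φR_n = 0.75×0.6×58×0.25×3.875 = 25.3 kips; take 20.9 kips (yield).
Governing: min(18.5, 20.9) = 18.5 kips → weld metal.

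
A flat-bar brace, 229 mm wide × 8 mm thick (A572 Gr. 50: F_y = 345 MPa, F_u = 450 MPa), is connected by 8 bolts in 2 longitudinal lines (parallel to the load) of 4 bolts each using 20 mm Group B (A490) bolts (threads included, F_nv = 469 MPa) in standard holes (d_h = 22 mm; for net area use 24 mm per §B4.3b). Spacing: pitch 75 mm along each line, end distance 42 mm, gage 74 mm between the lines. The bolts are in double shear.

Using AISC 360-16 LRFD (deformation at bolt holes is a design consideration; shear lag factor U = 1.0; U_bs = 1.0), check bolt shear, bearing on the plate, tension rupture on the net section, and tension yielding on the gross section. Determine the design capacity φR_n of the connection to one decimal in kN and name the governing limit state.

Bolt shear: A_b = π(20)²/4 = 314.16 mm². φR_n = 0.75 × 469 × 314.16 × 8 × 2 = 1768.1 kN.
Bearing (8 mm plate, F_u = 450 MPa): end bolts L_c = 42 − 22/2 = 31, R_n = min(1.2×31×8×450, 2.4×20×8×450) = 133.92 kN/bolt; interior L_c = 75 − 22 = 53, R_n = 172.8 kN/bolt. φR_n = 0.75 × (2×133.92 + 6×172.8) = 978.5 kN.
Tension rupture (net): A_n = (229 − 2×24)×8 = 1448 mm² (U = 1.0, A_e = A_n). φR_n = 0.75 × 450 × 1448 = 488.7 kN.
Tension yield (gross): A_g = 229×8 = 1832 mm². φR_n = 0.90 × 345 × 1832 = 568.8 kN.
Governing: min(1768.1, 978.5, 488.7, 568.8) = 488.7 kN → net-section rupture.

488.7 kN (net-section rupture governs)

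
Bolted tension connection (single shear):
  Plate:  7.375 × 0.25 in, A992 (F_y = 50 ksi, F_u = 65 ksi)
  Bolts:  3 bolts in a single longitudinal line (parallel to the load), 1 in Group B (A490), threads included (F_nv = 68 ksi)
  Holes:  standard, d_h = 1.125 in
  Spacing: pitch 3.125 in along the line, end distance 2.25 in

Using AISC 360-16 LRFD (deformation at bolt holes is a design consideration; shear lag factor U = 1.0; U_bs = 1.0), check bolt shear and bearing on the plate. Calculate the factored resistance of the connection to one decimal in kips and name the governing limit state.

Bolt shear: A_b = π(1)²/4 = 0.7854 in². φR_n = 0.75 × 68 × 0.7854 × 3 × 1 = 120.2 kips.
Bearing (0.25 in plate, F_u = 65 ksi): end bolts L_c = 2.25 − 1.125/2 = 1.6875, R_n = min(1.2×1.6875×0.25×65, 2.4×1×0.25×65) = 32.906 kips/bolt; interior L_c = 3.125 − 1.125 = 2, R_n = 39 kips/bolt. φR_n = 0.75 × (1×32.906 + 2×39) = 83.2 kips.
Governing: min(120.2, 83.2) = 83.2 kips → bearing.

83.2 kips (bearing governs)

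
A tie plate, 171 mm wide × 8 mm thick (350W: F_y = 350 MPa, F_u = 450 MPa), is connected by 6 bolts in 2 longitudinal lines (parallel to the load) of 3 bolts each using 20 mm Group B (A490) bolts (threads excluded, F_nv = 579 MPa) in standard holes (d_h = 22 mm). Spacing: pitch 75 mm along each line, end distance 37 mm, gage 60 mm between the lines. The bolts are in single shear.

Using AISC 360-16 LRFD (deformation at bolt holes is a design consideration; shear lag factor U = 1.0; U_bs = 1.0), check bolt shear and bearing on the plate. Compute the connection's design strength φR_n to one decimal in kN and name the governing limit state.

Bolt shear: A_b = π(20)²/4 = 314.16 mm². φR_n = 0.75 × 579 × 314.16 × 6 × 1 = 818.5 kN.
Bearing (8 mm plate, F_u = 450 MPa): end bolts L_c = 37 − 22/2 = 26, R_n = min(1.2×26×8×450, 2.4×20×8×450) = 112.32 kN/bolt; interior L_c = 75 − 22 = 53, R_n = 172.8 kN/bolt. φR_n = 0.75 × (2×112.32 + 4×172.8) = 686.9 kN.
Governing: min(818.5, 686.9) = 686.9 kN → bearing.

686.9 kN (bearing governs)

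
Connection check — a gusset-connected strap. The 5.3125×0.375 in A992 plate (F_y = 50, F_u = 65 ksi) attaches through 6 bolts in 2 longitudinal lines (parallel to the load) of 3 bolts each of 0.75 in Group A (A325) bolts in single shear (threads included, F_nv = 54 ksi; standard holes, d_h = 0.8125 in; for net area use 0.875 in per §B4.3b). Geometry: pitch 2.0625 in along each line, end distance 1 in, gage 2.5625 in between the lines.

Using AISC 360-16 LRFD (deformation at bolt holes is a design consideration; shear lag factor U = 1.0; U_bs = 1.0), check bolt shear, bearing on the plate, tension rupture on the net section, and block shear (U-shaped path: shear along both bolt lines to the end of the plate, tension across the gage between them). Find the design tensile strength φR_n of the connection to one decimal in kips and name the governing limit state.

65.1 kips (net-section rupture governs)

Bolt shear: A_b = π(0.75)²/4 = 0.44179 in². φR_n = 0.75 × 54 × 0.44179 × 6 × 1 = 107.4 kips.
Bearing (0.375 in plate, F_u = 65 ksi): end bolts L_c = 1 − 0.8125/2 = 0.59375, R_n = min(1.2×0.59375×0.375×65, 2.4×0.75×0.375×65) = 17.367 kips/bolt; interior L_c = 2.0625 − 0.8125 = 1.25, R_n = 36.563 kips/bolt. φR_n = 0.75 × (2×17.367 + 4×36.563) = 135.7 kips.
Tension rupture (net): A_n = (5.3125 − 2×0.875)×0.375 = 1.3359 in² (U = 1.0, A_e = A_n). φR_n = 0.75 × 65 × 1.3359 = 65.1 kips.
Block shear: shear path 2×[1+2×2.0625] = 2×5.125 in, A_gv = 3.8438, A_nv = 2×(5.125 − 2.5×0.875)×0.375 = 2.2031 in²; tension across gage: (2.5625 − 1×0.875)×0.375 = 0.63281 in². R_n = min(0.6×65×2.2031, 0.6×50×3.8438) + 1.0×65×0.63281 = min(85.921, 115.31) + 41.133 = 127.05 kips. φR_n = 0.75 × 127.05 = 95.3 kips.
Governing: min(107.4, 135.7, 65.1, 95.3) = 65.1 kips → net-section rupture.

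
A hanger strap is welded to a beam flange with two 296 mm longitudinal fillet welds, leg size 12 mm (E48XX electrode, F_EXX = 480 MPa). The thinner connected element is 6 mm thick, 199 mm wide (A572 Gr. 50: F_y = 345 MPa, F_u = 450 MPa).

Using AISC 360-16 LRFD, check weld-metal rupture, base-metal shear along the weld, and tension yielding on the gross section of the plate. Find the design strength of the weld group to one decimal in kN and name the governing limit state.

Weld metal: throat = 0.707×12 = 8.484 mm, L = 2×296 = 592 mm. φR_n = 0.75 × 0.6 × 480 × 8.484 × 592 = 1084.9 kN.
Base metal shear (6 mm plate): yield φR_n = 1.0×0.6×345×6×592 = 735.3 kN; rupture φR_n = 0.75×0.6×450×6×592 = 719.3 kN; take 719.3 kN (rupture).
Tension yield (gross): A_g = 199×6 = 1194 mm². φR_n = 0.90 × 345 × 1194 = 370.7 kN.
Governing: min(1084.9, 719.3, 370.7) = 370.7 kN → gross-section yield.

370.7 kN (gross-section yield governs)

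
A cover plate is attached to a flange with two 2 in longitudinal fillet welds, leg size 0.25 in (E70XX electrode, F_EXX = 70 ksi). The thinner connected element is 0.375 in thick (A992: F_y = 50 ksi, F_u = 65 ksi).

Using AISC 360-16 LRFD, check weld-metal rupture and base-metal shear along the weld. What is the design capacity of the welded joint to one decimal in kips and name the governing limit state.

22.3 kips (weld metal governs)

Weld metal: throat = 0.707×0.25 = 0.17675 in, L = 2×2 = 4 in. φR_n = 0.75 × 0.6 × 70 × 0.17675 × 4 = 22.3 kips.
Base metal shear (0.375 in plate): yield φR_n = 1.0×0.6×50×0.375×4 = 45.0 kips; rupture φR_n = 0.75×0.6×65×0.375×4 = 43.9 kips; take 43.9 kips (rupture).
Governing: min(22.3, 43.9) = 22.3 kips → weld metal.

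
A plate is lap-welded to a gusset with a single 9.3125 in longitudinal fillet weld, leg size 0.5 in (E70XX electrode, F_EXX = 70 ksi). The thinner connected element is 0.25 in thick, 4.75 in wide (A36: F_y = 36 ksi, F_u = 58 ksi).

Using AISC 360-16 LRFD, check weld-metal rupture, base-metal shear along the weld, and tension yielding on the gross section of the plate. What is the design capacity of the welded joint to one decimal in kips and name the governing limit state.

Weld metal: throat = 0.707×0.5 = 0.3535 in, L = 9.3125 in. φR_n = 0.75 × 0.6 × 70 × 0.3535 × 9.3125 = 103.7 kips.
Base metal shear (0.25 in plate): yield φR_n = 1.0×0.6×36×0.25×9.3125 = 50.3 kips; rupture φR_n = 0.75×0.6×58×0.25×9.3125 = 60.8 kips; take 50.3 kips (yield).
Tension yield (gross): A_g = 4.75×0.25 = 1.1875 in². φR_n = 0.90 × 36 × 1.1875 = 38.5 kips.
Governing: min(103.7, 50.3, 38.5) = 38.5 kips → gross-section yield.

38.5 kips (gross-section yield governs)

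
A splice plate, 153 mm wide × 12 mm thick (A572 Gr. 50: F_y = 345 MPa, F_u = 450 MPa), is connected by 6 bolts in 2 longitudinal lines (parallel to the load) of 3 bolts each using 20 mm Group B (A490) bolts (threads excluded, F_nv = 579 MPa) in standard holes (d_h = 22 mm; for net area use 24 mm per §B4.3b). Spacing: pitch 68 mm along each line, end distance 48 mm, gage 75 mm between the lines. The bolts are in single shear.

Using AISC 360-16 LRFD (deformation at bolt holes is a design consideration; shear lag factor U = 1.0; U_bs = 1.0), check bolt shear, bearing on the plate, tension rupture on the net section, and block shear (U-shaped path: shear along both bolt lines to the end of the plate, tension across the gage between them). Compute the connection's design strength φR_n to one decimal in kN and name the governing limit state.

425.3 kN (net-section rupture governs)

Bolt shear: A_b = π(20)²/4 = 314.16 mm². φR_n = 0.75 × 579 × 314.16 × 6 × 1 = 818.5 kN.
Bearing (12 mm plate, F_u = 450 MPa): end bolts L_c = 48 − 22/2 = 37, R_n = min(1.2×37×12×450, 2.4×20×12×450) = 239.76 kN/bolt; interior L_c = 68 − 22 = 46, R_n = 259.2 kN/bolt. φR_n = 0.75 × (2×239.76 + 4×259.2) = 1137.2 kN.
Tension rupture (net): A_n = (153 − 2×24)×12 = 1260 mm² (U = 1.0, A_e = A_n). φR_n = 0.75 × 450 × 1260 = 425.3 kN.
Block shear: shear path 2×[48+2×68] = 2×184 mm, A_gv = 4416, A_nv = 2×(184 − 2.5×24)×12 = 2976 mm²; tension across gage: (75 − 1×24)×12 = 612 mm². R_n = min(0.6×450×2976, 0.6×345×4416) + 1.0×450×612 = min(803.52, 914.11) + 275.4 = 1078.9 kN. φR_n = 0.75 × 1078.9 = 809.2 kN.
Governing: min(818.5, 1137.2, 425.3, 809.2) = 425.3 kN → net-section rupture.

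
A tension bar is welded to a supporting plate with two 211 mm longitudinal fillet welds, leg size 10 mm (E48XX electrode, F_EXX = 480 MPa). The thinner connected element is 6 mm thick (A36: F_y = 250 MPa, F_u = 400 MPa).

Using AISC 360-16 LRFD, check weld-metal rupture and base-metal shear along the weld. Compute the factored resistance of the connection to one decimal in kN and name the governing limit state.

Weld metal: throat = 0.707×10 = 7.07 mm, L = 2×211 = 422 mm. φR_n = 0.75 × 0.6 × 480 × 7.07 × 422 = 644.4 kN.
Base metal shear (6 mm plate): yield φR_n = 1.0×0.6×250×6×422 = 379.8 kN; rupture φR_n = 0.75×0.6×400×6×422 = 455.8 kN; take 379.8 kN (yield).
Governing: min(644.4, 379.8) = 379.8 kN → base-metal shear.

379.8 kN (base-metal shear governs)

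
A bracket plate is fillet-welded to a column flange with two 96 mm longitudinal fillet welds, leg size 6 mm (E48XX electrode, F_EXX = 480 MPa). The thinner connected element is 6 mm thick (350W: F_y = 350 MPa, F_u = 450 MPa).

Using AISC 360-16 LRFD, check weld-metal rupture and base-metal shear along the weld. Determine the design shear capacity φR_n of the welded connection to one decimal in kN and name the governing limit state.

Weld metal: throat = 0.707×6 = 4.242 mm, L = 2×96 = 192 mm. φR_n = 0.75 × 0.6 × 480 × 4.242 × 192 = 175.9 kN.
Base metal shear (6 mm plate): yield φR_n = 1.0×0.6×350×6×192 = 241.9 kN; rupture φR_n = 0.75×0.6×450×6×192 = 233.3 kN; take 233.3 kN (rupture).
Governing: min(175.9, 233.3) = 175.9 kN → weld metal.

175.9 kN (weld metal governs)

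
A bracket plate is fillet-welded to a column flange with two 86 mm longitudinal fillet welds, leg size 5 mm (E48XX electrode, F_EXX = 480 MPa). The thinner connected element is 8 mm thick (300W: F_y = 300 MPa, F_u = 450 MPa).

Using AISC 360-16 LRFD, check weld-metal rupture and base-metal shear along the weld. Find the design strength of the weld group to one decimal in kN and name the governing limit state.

Weld metal: throat = 0.707×5 = 3.535 mm, L = 2×86 = 172 mm. φR_n = 0.75 × 0.6 × 480 × 3.535 × 172 = 131.3 kN.
Base metal shear (8 mm plate): yield φR_n = 1.0×0.6×300×8×172 = 247.7 kN; rupture φR_n = 0.75×0.6×450×8×172 = 278.6 kN; take 247.7 kN (yield).
Governing: min(131.3, 247.7) = 131.3 kN → weld metal.

131.3 kN (weld metal governs)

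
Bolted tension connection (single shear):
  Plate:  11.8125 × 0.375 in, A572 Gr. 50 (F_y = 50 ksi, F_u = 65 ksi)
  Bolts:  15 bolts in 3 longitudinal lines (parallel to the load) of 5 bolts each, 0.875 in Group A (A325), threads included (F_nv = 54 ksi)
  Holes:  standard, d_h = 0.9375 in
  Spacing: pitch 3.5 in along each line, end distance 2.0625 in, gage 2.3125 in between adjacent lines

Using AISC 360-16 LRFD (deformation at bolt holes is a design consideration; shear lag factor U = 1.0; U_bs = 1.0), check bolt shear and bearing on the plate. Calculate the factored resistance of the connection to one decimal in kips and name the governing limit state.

365.3 kips (bolt shear governs)

Bolt shear: A_b = π(0.875)²/4 = 0.60132 in². φR_n = 0.75 × 54 × 0.60132 × 15 × 1 = 365.3 kips.
Bearing (0.375 in plate, F_u = 65 ksi): end bolts L_c = 2.0625 − 0.9375/2 = 1.59375, R_n = min(1.2×1.59375×0.375×65, 2.4×0.875×0.375×65) = 46.617 kips/bolt; interior L_c = 3.5 − 0.9375 = 2.5625, R_n = 51.188 kips/bolt. φR_n = 0.75 × (3×46.617 + 12×51.188) = 565.6 kips.
Governing: min(365.3, 565.6) = 365.3 kips → bolt shear.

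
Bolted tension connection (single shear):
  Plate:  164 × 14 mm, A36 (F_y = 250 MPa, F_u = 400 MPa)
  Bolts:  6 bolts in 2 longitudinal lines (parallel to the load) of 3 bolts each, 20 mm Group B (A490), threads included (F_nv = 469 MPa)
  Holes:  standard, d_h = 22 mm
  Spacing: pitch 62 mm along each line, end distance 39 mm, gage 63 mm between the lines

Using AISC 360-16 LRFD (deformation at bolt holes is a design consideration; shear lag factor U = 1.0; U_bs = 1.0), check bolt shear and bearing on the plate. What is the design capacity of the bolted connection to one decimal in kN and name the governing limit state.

Bolt shear: A_b = π(20)²/4 = 314.16 mm². φR_n = 0.75 × 469 × 314.16 × 6 × 1 = 663.0 kN.
Bearing (14 mm plate, F_u = 400 MPa): end bolts L_c = 39 − 22/2 = 28, R_n = min(1.2×28×14×400, 2.4×20×14×400) = 188.16 kN/bolt; interior L_c = 62 − 22 = 40, R_n = 268.8 kN/bolt. φR_n = 0.75 × (2×188.16 + 4×268.8) = 1088.6 kN.
Governing: min(663.0, 1088.6) = 663.0 kN → bolt shear.

663.0 kN (bolt shear governs)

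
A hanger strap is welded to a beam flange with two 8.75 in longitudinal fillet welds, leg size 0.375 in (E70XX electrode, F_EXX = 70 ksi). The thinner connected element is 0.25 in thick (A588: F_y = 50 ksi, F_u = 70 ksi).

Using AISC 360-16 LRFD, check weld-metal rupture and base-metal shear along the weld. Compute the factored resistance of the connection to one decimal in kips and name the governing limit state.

Weld metal: throat = 0.707×0.375 = 0.26513 in, L = 2×8.75 = 17.5 in. φR_n = 0.75 × 0.6 × 70 × 0.26513 × 17.5 = 146.2 kips.
Base metal shear (0.25 in plate): yield φR_n = 1.0×0.6×50×0.25×17.5 = 131.3 kips; rupture φR_n = 0.75×0.6×70×0.25×17.5 = 137.8 kips; take 131.3 kips (yield).
Governing: min(146.2, 131.3) = 131.3 kips → base-metal shear.

131.3 kips (base-metal shear governs)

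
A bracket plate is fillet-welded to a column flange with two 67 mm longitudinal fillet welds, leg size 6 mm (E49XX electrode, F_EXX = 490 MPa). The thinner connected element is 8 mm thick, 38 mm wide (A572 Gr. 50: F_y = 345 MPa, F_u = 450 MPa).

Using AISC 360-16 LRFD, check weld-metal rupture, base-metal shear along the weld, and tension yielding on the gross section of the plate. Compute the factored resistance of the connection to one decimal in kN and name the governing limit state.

94.4 kN (gross-section yield governs)

Weld metal: throat = 0.707×6 = 4.242 mm, L = 2×67 = 134 mm. φR_n = 0.75 × 0.6 × 490 × 4.242 × 134 = 125.3 kN.
Base metal shear (8 mm plate): yield φR_n = 1.0×0.6×345×8×134 = 221.9 kN; rupture φR_n = 0.75×0.6×450×8×134 = 217.1 kN; take 217.1 kN (rupture).
Tension yield (gross): A_g = 38×8 = 304 mm². φR_n = 0.90 × 345 × 304 = 94.4 kN.
Governing: min(125.3, 217.1, 94.4) = 94.4 kN → gross-section yield.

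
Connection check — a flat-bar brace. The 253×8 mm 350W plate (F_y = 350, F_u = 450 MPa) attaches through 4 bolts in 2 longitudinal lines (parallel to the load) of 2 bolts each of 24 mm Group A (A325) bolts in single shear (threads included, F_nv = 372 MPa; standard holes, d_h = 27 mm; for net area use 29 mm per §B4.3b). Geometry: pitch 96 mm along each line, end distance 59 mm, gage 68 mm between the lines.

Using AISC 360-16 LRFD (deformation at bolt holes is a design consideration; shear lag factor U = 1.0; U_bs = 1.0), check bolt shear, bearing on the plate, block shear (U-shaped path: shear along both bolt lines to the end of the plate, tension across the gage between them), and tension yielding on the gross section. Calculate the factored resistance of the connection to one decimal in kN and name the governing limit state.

Bolt shear: A_b = π(24)²/4 = 452.39 mm². φR_n = 0.75 × 372 × 452.39 × 4 × 1 = 504.9 kN.
Bearing (8 mm plate, F_u = 450 MPa): end bolts L_c = 59 − 27/2 = 45.5, R_n = min(1.2×45.5×8×450, 2.4×24×8×450) = 196.56 kN/bolt; interior L_c = 96 − 27 = 69, R_n = 207.36 kN/bolt. φR_n = 0.75 × (2×196.56 + 2×207.36) = 605.9 kN.
Block shear: shear path 2×[59+1×96] = 2×155 mm, A_gv = 2480, A_nv = 2×(155 − 1.5×29)×8 = 1784 mm²; tension across gage: (68 − 1×29)×8 = 312 mm². R_n = min(0.6×450×1784, 0.6×350×2480) + 1.0×450×312 = min(481.68, 520.8) + 140.4 = 622.08 kN. φR_n = 0.75 × 622.08 = 466.6 kN.
Tension yield (gross): A_g = 253×8 = 2024 mm². φR_n = 0.90 × 350 × 2024 = 637.6 kN.
Governing: min(504.9, 605.9, 466.6, 637.6) = 466.6 kN → block shear.

466.6 kN (block shear governs)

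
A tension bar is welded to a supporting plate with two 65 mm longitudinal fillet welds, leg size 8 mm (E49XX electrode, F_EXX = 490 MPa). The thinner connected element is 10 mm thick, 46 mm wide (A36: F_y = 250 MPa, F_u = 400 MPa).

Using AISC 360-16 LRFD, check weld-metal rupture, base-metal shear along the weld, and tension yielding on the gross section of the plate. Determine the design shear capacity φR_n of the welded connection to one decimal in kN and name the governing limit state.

Weld metal: throat = 0.707×8 = 5.656 mm, L = 2×65 = 130 mm. φR_n = 0.75 × 0.6 × 490 × 5.656 × 130 = 162.1 kN.
Base metal shear (10 mm plate): yield φR_n = 1.0×0.6×250×10×130 = 195.0 kN; rupture φR_n = 0.75×0.6×400×10×130 = 234.0 kN; take 195.0 kN (yield).
Tension yield (gross): A_g = 46×10 = 460 mm². φR_n = 0.90 × 250 × 460 = 103.5 kN.
Governing: min(162.1, 195.0, 103.5) = 103.5 kN → gross-section yield.

103.5 kN (gross-section yield governs)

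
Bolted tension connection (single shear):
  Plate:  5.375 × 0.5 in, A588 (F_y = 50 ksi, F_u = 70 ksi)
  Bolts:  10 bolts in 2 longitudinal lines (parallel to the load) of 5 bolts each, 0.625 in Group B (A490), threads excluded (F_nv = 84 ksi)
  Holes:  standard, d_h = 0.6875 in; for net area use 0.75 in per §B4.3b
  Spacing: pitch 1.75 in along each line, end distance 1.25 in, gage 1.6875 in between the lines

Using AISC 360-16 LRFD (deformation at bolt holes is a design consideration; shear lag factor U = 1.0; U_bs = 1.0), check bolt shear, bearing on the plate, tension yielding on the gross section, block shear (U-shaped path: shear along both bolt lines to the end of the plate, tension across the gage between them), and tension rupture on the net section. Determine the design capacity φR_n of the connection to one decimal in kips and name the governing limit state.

Bolt shear: A_b = π(0.625)²/4 = 0.3068 in². φR_n = 0.75 × 84 × 0.3068 × 10 × 1 = 193.3 kips.
Bearing (0.5 in plate, F_u = 70 ksi): end bolts L_c = 1.25 − 0.6875/2 = 0.90625, R_n = min(1.2×0.90625×0.5×70, 2.4×0.625×0.5×70) = 38.063 kips/bolt; interior L_c = 1.75 − 0.6875 = 1.0625, R_n = 44.625 kips/bolt. φR_n = 0.75 × (2×38.063 + 8×44.625) = 324.8 kips.
Tension yield (gross): A_g = 5.375×0.5 = 2.6875 in². φR_n = 0.90 × 50 × 2.6875 = 120.9 kips.
Block shear: shear path 2×[1.25+4×1.75] = 2×8.25 in, A_gv = 8.25, A_nv = 2×(8.25 − 4.5×0.75)×0.5 = 4.875 in²; tension across gage: (1.6875 − 1×0.75)×0.5 = 0.46875 in². R_n = min(0.6×70×4.875, 0.6×50×8.25) + 1.0×70×0.46875 = min(204.75, 247.5) + 32.813 = 237.56 kips. φR_n = 0.75 × 237.56 = 178.2 kips.
Tension rupture (net): A_n = (5.375 − 2×0.75)×0.5 = 1.9375 in² (U = 1.0, A_e = A_n). φR_n = 0.75 × 70 × 1.9375 = 101.7 kips.
Governing: min(193.3, 324.8, 120.9, 178.2, 101.7) = 101.7 kips → net-section rupture.

101.7 kips (net-section rupture governs)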